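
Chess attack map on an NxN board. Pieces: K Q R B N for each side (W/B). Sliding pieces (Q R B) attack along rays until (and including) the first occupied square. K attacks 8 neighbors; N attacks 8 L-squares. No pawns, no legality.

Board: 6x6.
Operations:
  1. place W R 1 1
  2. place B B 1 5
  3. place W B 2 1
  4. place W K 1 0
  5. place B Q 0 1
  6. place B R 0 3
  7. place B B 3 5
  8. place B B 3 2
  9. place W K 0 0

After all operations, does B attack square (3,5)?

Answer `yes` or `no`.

Answer: no

Derivation:
Op 1: place WR@(1,1)
Op 2: place BB@(1,5)
Op 3: place WB@(2,1)
Op 4: place WK@(1,0)
Op 5: place BQ@(0,1)
Op 6: place BR@(0,3)
Op 7: place BB@(3,5)
Op 8: place BB@(3,2)
Op 9: place WK@(0,0)
Per-piece attacks for B:
  BQ@(0,1): attacks (0,2) (0,3) (0,0) (1,1) (1,2) (2,3) (3,4) (4,5) (1,0) [ray(0,1) blocked at (0,3); ray(0,-1) blocked at (0,0); ray(1,0) blocked at (1,1); ray(1,-1) blocked at (1,0)]
  BR@(0,3): attacks (0,4) (0,5) (0,2) (0,1) (1,3) (2,3) (3,3) (4,3) (5,3) [ray(0,-1) blocked at (0,1)]
  BB@(1,5): attacks (2,4) (3,3) (4,2) (5,1) (0,4)
  BB@(3,2): attacks (4,3) (5,4) (4,1) (5,0) (2,3) (1,4) (0,5) (2,1) [ray(-1,-1) blocked at (2,1)]
  BB@(3,5): attacks (4,4) (5,3) (2,4) (1,3) (0,2)
B attacks (3,5): no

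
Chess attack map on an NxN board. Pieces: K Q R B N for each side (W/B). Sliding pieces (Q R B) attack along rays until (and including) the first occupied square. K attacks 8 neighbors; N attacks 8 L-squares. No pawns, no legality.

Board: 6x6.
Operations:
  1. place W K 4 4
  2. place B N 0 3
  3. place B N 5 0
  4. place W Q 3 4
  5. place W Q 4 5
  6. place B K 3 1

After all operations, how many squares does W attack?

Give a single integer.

Answer: 21

Derivation:
Op 1: place WK@(4,4)
Op 2: place BN@(0,3)
Op 3: place BN@(5,0)
Op 4: place WQ@(3,4)
Op 5: place WQ@(4,5)
Op 6: place BK@(3,1)
Per-piece attacks for W:
  WQ@(3,4): attacks (3,5) (3,3) (3,2) (3,1) (4,4) (2,4) (1,4) (0,4) (4,5) (4,3) (5,2) (2,5) (2,3) (1,2) (0,1) [ray(0,-1) blocked at (3,1); ray(1,0) blocked at (4,4); ray(1,1) blocked at (4,5)]
  WK@(4,4): attacks (4,5) (4,3) (5,4) (3,4) (5,5) (5,3) (3,5) (3,3)
  WQ@(4,5): attacks (4,4) (5,5) (3,5) (2,5) (1,5) (0,5) (5,4) (3,4) [ray(0,-1) blocked at (4,4); ray(-1,-1) blocked at (3,4)]
Union (21 distinct): (0,1) (0,4) (0,5) (1,2) (1,4) (1,5) (2,3) (2,4) (2,5) (3,1) (3,2) (3,3) (3,4) (3,5) (4,3) (4,4) (4,5) (5,2) (5,3) (5,4) (5,5)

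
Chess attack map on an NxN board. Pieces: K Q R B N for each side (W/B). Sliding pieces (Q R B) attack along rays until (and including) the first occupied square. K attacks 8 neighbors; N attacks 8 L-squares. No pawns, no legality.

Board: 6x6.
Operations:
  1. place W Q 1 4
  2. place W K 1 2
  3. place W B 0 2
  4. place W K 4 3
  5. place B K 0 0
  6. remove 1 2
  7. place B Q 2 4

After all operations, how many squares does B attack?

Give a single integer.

Answer: 19

Derivation:
Op 1: place WQ@(1,4)
Op 2: place WK@(1,2)
Op 3: place WB@(0,2)
Op 4: place WK@(4,3)
Op 5: place BK@(0,0)
Op 6: remove (1,2)
Op 7: place BQ@(2,4)
Per-piece attacks for B:
  BK@(0,0): attacks (0,1) (1,0) (1,1)
  BQ@(2,4): attacks (2,5) (2,3) (2,2) (2,1) (2,0) (3,4) (4,4) (5,4) (1,4) (3,5) (3,3) (4,2) (5,1) (1,5) (1,3) (0,2) [ray(-1,0) blocked at (1,4); ray(-1,-1) blocked at (0,2)]
Union (19 distinct): (0,1) (0,2) (1,0) (1,1) (1,3) (1,4) (1,5) (2,0) (2,1) (2,2) (2,3) (2,5) (3,3) (3,4) (3,5) (4,2) (4,4) (5,1) (5,4)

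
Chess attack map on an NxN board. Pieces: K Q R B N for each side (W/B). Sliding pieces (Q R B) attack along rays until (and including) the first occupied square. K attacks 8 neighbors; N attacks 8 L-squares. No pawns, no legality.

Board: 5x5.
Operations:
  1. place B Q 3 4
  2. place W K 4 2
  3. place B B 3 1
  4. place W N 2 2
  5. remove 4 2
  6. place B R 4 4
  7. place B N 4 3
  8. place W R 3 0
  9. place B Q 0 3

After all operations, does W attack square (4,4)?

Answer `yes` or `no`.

Op 1: place BQ@(3,4)
Op 2: place WK@(4,2)
Op 3: place BB@(3,1)
Op 4: place WN@(2,2)
Op 5: remove (4,2)
Op 6: place BR@(4,4)
Op 7: place BN@(4,3)
Op 8: place WR@(3,0)
Op 9: place BQ@(0,3)
Per-piece attacks for W:
  WN@(2,2): attacks (3,4) (4,3) (1,4) (0,3) (3,0) (4,1) (1,0) (0,1)
  WR@(3,0): attacks (3,1) (4,0) (2,0) (1,0) (0,0) [ray(0,1) blocked at (3,1)]
W attacks (4,4): no

Answer: no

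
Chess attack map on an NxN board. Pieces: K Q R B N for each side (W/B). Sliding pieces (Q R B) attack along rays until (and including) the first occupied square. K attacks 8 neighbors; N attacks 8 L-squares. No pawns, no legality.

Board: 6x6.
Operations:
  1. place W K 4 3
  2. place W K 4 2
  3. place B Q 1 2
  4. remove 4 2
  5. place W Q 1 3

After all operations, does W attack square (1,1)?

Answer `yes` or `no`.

Op 1: place WK@(4,3)
Op 2: place WK@(4,2)
Op 3: place BQ@(1,2)
Op 4: remove (4,2)
Op 5: place WQ@(1,3)
Per-piece attacks for W:
  WQ@(1,3): attacks (1,4) (1,5) (1,2) (2,3) (3,3) (4,3) (0,3) (2,4) (3,5) (2,2) (3,1) (4,0) (0,4) (0,2) [ray(0,-1) blocked at (1,2); ray(1,0) blocked at (4,3)]
  WK@(4,3): attacks (4,4) (4,2) (5,3) (3,3) (5,4) (5,2) (3,4) (3,2)
W attacks (1,1): no

Answer: no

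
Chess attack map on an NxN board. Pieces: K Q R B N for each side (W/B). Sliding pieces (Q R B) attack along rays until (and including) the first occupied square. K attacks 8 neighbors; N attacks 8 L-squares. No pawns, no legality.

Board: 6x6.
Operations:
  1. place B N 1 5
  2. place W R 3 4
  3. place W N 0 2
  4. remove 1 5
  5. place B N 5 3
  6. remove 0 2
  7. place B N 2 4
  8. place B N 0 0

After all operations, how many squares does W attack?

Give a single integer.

Answer: 8

Derivation:
Op 1: place BN@(1,5)
Op 2: place WR@(3,4)
Op 3: place WN@(0,2)
Op 4: remove (1,5)
Op 5: place BN@(5,3)
Op 6: remove (0,2)
Op 7: place BN@(2,4)
Op 8: place BN@(0,0)
Per-piece attacks for W:
  WR@(3,4): attacks (3,5) (3,3) (3,2) (3,1) (3,0) (4,4) (5,4) (2,4) [ray(-1,0) blocked at (2,4)]
Union (8 distinct): (2,4) (3,0) (3,1) (3,2) (3,3) (3,5) (4,4) (5,4)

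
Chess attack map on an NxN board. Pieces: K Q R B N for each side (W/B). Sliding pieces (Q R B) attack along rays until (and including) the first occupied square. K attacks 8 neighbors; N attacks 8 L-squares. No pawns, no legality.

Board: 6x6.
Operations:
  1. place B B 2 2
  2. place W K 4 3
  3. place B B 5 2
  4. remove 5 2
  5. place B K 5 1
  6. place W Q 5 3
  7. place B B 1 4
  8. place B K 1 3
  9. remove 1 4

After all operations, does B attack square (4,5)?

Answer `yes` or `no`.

Op 1: place BB@(2,2)
Op 2: place WK@(4,3)
Op 3: place BB@(5,2)
Op 4: remove (5,2)
Op 5: place BK@(5,1)
Op 6: place WQ@(5,3)
Op 7: place BB@(1,4)
Op 8: place BK@(1,3)
Op 9: remove (1,4)
Per-piece attacks for B:
  BK@(1,3): attacks (1,4) (1,2) (2,3) (0,3) (2,4) (2,2) (0,4) (0,2)
  BB@(2,2): attacks (3,3) (4,4) (5,5) (3,1) (4,0) (1,3) (1,1) (0,0) [ray(-1,1) blocked at (1,3)]
  BK@(5,1): attacks (5,2) (5,0) (4,1) (4,2) (4,0)
B attacks (4,5): no

Answer: no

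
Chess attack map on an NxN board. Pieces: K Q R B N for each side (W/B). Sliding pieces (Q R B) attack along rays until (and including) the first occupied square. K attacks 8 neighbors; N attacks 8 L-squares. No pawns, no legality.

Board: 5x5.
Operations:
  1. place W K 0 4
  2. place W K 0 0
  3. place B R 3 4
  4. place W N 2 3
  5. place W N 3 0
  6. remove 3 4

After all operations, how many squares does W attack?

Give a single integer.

Answer: 12

Derivation:
Op 1: place WK@(0,4)
Op 2: place WK@(0,0)
Op 3: place BR@(3,4)
Op 4: place WN@(2,3)
Op 5: place WN@(3,0)
Op 6: remove (3,4)
Per-piece attacks for W:
  WK@(0,0): attacks (0,1) (1,0) (1,1)
  WK@(0,4): attacks (0,3) (1,4) (1,3)
  WN@(2,3): attacks (4,4) (0,4) (3,1) (4,2) (1,1) (0,2)
  WN@(3,0): attacks (4,2) (2,2) (1,1)
Union (12 distinct): (0,1) (0,2) (0,3) (0,4) (1,0) (1,1) (1,3) (1,4) (2,2) (3,1) (4,2) (4,4)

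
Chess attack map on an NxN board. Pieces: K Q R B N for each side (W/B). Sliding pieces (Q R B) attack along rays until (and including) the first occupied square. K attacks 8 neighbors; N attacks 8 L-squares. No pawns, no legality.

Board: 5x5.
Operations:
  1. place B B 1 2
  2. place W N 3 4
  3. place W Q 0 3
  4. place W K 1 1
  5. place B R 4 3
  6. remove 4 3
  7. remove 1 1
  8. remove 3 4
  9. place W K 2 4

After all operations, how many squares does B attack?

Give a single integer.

Op 1: place BB@(1,2)
Op 2: place WN@(3,4)
Op 3: place WQ@(0,3)
Op 4: place WK@(1,1)
Op 5: place BR@(4,3)
Op 6: remove (4,3)
Op 7: remove (1,1)
Op 8: remove (3,4)
Op 9: place WK@(2,4)
Per-piece attacks for B:
  BB@(1,2): attacks (2,3) (3,4) (2,1) (3,0) (0,3) (0,1) [ray(-1,1) blocked at (0,3)]
Union (6 distinct): (0,1) (0,3) (2,1) (2,3) (3,0) (3,4)

Answer: 6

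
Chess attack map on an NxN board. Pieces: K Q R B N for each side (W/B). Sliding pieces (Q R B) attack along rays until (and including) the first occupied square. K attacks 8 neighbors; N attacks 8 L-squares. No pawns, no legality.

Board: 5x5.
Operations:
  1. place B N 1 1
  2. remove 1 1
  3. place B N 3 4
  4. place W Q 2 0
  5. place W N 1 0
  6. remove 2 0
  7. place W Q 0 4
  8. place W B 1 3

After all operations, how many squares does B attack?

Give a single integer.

Op 1: place BN@(1,1)
Op 2: remove (1,1)
Op 3: place BN@(3,4)
Op 4: place WQ@(2,0)
Op 5: place WN@(1,0)
Op 6: remove (2,0)
Op 7: place WQ@(0,4)
Op 8: place WB@(1,3)
Per-piece attacks for B:
  BN@(3,4): attacks (4,2) (2,2) (1,3)
Union (3 distinct): (1,3) (2,2) (4,2)

Answer: 3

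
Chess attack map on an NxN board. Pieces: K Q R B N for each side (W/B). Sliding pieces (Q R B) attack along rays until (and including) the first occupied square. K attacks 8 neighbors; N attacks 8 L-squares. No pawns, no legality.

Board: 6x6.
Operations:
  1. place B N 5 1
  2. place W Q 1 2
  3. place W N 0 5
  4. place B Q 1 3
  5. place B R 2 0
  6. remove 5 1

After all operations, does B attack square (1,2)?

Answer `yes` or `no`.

Answer: yes

Derivation:
Op 1: place BN@(5,1)
Op 2: place WQ@(1,2)
Op 3: place WN@(0,5)
Op 4: place BQ@(1,3)
Op 5: place BR@(2,0)
Op 6: remove (5,1)
Per-piece attacks for B:
  BQ@(1,3): attacks (1,4) (1,5) (1,2) (2,3) (3,3) (4,3) (5,3) (0,3) (2,4) (3,5) (2,2) (3,1) (4,0) (0,4) (0,2) [ray(0,-1) blocked at (1,2)]
  BR@(2,0): attacks (2,1) (2,2) (2,3) (2,4) (2,5) (3,0) (4,0) (5,0) (1,0) (0,0)
B attacks (1,2): yes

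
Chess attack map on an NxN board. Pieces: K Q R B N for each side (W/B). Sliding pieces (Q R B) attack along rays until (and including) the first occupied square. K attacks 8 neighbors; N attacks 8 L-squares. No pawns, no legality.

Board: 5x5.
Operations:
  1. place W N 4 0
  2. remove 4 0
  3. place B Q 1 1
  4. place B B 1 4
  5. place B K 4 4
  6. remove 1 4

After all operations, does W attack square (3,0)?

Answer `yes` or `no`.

Op 1: place WN@(4,0)
Op 2: remove (4,0)
Op 3: place BQ@(1,1)
Op 4: place BB@(1,4)
Op 5: place BK@(4,4)
Op 6: remove (1,4)
Per-piece attacks for W:
W attacks (3,0): no

Answer: no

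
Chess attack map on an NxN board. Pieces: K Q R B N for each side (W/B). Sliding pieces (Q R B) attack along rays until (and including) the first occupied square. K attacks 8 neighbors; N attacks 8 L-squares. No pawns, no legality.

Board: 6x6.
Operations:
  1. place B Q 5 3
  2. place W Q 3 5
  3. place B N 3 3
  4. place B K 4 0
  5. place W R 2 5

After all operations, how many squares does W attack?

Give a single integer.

Op 1: place BQ@(5,3)
Op 2: place WQ@(3,5)
Op 3: place BN@(3,3)
Op 4: place BK@(4,0)
Op 5: place WR@(2,5)
Per-piece attacks for W:
  WR@(2,5): attacks (2,4) (2,3) (2,2) (2,1) (2,0) (3,5) (1,5) (0,5) [ray(1,0) blocked at (3,5)]
  WQ@(3,5): attacks (3,4) (3,3) (4,5) (5,5) (2,5) (4,4) (5,3) (2,4) (1,3) (0,2) [ray(0,-1) blocked at (3,3); ray(-1,0) blocked at (2,5); ray(1,-1) blocked at (5,3)]
Union (17 distinct): (0,2) (0,5) (1,3) (1,5) (2,0) (2,1) (2,2) (2,3) (2,4) (2,5) (3,3) (3,4) (3,5) (4,4) (4,5) (5,3) (5,5)

Answer: 17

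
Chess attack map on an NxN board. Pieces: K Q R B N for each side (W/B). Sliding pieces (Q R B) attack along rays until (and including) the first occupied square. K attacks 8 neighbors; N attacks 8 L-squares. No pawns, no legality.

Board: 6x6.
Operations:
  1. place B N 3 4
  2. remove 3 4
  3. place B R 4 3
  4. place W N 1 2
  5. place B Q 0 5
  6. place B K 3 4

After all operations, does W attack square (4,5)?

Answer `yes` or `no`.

Op 1: place BN@(3,4)
Op 2: remove (3,4)
Op 3: place BR@(4,3)
Op 4: place WN@(1,2)
Op 5: place BQ@(0,5)
Op 6: place BK@(3,4)
Per-piece attacks for W:
  WN@(1,2): attacks (2,4) (3,3) (0,4) (2,0) (3,1) (0,0)
W attacks (4,5): no

Answer: no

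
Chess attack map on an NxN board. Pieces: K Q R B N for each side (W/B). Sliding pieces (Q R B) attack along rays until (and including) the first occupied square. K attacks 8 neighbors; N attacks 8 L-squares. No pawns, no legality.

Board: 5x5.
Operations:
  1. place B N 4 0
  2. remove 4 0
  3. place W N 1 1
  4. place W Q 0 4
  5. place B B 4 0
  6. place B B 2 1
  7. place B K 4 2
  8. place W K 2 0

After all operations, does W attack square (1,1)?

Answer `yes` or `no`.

Op 1: place BN@(4,0)
Op 2: remove (4,0)
Op 3: place WN@(1,1)
Op 4: place WQ@(0,4)
Op 5: place BB@(4,0)
Op 6: place BB@(2,1)
Op 7: place BK@(4,2)
Op 8: place WK@(2,0)
Per-piece attacks for W:
  WQ@(0,4): attacks (0,3) (0,2) (0,1) (0,0) (1,4) (2,4) (3,4) (4,4) (1,3) (2,2) (3,1) (4,0) [ray(1,-1) blocked at (4,0)]
  WN@(1,1): attacks (2,3) (3,2) (0,3) (3,0)
  WK@(2,0): attacks (2,1) (3,0) (1,0) (3,1) (1,1)
W attacks (1,1): yes

Answer: yes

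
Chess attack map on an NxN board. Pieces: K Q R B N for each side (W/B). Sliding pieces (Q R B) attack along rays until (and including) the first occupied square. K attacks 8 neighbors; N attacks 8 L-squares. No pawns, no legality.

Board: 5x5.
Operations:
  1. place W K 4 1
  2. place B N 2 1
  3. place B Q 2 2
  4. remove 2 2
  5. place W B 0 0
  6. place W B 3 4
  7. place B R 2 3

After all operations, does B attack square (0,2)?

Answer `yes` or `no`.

Answer: yes

Derivation:
Op 1: place WK@(4,1)
Op 2: place BN@(2,1)
Op 3: place BQ@(2,2)
Op 4: remove (2,2)
Op 5: place WB@(0,0)
Op 6: place WB@(3,4)
Op 7: place BR@(2,3)
Per-piece attacks for B:
  BN@(2,1): attacks (3,3) (4,2) (1,3) (0,2) (4,0) (0,0)
  BR@(2,3): attacks (2,4) (2,2) (2,1) (3,3) (4,3) (1,3) (0,3) [ray(0,-1) blocked at (2,1)]
B attacks (0,2): yes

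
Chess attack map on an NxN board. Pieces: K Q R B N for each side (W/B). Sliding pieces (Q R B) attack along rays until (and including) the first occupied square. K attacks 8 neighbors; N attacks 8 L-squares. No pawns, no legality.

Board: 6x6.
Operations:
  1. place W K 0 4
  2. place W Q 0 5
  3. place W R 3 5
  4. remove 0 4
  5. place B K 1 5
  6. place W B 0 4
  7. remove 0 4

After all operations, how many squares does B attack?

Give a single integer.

Answer: 5

Derivation:
Op 1: place WK@(0,4)
Op 2: place WQ@(0,5)
Op 3: place WR@(3,5)
Op 4: remove (0,4)
Op 5: place BK@(1,5)
Op 6: place WB@(0,4)
Op 7: remove (0,4)
Per-piece attacks for B:
  BK@(1,5): attacks (1,4) (2,5) (0,5) (2,4) (0,4)
Union (5 distinct): (0,4) (0,5) (1,4) (2,4) (2,5)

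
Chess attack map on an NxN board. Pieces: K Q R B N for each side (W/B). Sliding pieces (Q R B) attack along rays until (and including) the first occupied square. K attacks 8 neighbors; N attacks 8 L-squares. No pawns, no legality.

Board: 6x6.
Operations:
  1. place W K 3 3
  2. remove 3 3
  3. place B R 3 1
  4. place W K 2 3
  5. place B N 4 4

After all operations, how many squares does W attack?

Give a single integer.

Op 1: place WK@(3,3)
Op 2: remove (3,3)
Op 3: place BR@(3,1)
Op 4: place WK@(2,3)
Op 5: place BN@(4,4)
Per-piece attacks for W:
  WK@(2,3): attacks (2,4) (2,2) (3,3) (1,3) (3,4) (3,2) (1,4) (1,2)
Union (8 distinct): (1,2) (1,3) (1,4) (2,2) (2,4) (3,2) (3,3) (3,4)

Answer: 8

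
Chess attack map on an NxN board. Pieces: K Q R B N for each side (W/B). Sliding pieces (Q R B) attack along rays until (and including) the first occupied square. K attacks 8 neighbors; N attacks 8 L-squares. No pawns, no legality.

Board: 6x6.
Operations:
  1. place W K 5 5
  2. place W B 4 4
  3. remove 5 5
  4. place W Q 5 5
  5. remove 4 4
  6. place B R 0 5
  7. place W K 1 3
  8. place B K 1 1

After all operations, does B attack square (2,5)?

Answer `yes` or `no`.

Answer: yes

Derivation:
Op 1: place WK@(5,5)
Op 2: place WB@(4,4)
Op 3: remove (5,5)
Op 4: place WQ@(5,5)
Op 5: remove (4,4)
Op 6: place BR@(0,5)
Op 7: place WK@(1,3)
Op 8: place BK@(1,1)
Per-piece attacks for B:
  BR@(0,5): attacks (0,4) (0,3) (0,2) (0,1) (0,0) (1,5) (2,5) (3,5) (4,5) (5,5) [ray(1,0) blocked at (5,5)]
  BK@(1,1): attacks (1,2) (1,0) (2,1) (0,1) (2,2) (2,0) (0,2) (0,0)
B attacks (2,5): yes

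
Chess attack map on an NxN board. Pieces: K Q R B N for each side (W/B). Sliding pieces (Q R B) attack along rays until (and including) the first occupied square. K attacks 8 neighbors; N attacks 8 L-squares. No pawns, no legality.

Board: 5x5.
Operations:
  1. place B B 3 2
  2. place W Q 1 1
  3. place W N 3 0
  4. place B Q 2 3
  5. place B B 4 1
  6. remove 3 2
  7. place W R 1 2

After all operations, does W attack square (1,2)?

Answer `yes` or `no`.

Op 1: place BB@(3,2)
Op 2: place WQ@(1,1)
Op 3: place WN@(3,0)
Op 4: place BQ@(2,3)
Op 5: place BB@(4,1)
Op 6: remove (3,2)
Op 7: place WR@(1,2)
Per-piece attacks for W:
  WQ@(1,1): attacks (1,2) (1,0) (2,1) (3,1) (4,1) (0,1) (2,2) (3,3) (4,4) (2,0) (0,2) (0,0) [ray(0,1) blocked at (1,2); ray(1,0) blocked at (4,1)]
  WR@(1,2): attacks (1,3) (1,4) (1,1) (2,2) (3,2) (4,2) (0,2) [ray(0,-1) blocked at (1,1)]
  WN@(3,0): attacks (4,2) (2,2) (1,1)
W attacks (1,2): yes

Answer: yes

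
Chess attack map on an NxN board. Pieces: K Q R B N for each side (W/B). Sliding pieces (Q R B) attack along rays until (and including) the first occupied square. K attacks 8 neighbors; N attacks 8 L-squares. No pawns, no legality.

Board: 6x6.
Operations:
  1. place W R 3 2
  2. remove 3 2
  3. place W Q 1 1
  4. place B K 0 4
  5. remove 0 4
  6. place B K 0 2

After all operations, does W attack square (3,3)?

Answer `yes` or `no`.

Op 1: place WR@(3,2)
Op 2: remove (3,2)
Op 3: place WQ@(1,1)
Op 4: place BK@(0,4)
Op 5: remove (0,4)
Op 6: place BK@(0,2)
Per-piece attacks for W:
  WQ@(1,1): attacks (1,2) (1,3) (1,4) (1,5) (1,0) (2,1) (3,1) (4,1) (5,1) (0,1) (2,2) (3,3) (4,4) (5,5) (2,0) (0,2) (0,0) [ray(-1,1) blocked at (0,2)]
W attacks (3,3): yes

Answer: yes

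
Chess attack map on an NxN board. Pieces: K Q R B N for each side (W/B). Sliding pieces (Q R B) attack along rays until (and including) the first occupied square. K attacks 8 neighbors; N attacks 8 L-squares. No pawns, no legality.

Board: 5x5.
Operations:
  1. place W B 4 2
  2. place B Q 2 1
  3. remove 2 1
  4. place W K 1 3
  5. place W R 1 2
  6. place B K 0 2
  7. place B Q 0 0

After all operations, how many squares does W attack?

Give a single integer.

Answer: 16

Derivation:
Op 1: place WB@(4,2)
Op 2: place BQ@(2,1)
Op 3: remove (2,1)
Op 4: place WK@(1,3)
Op 5: place WR@(1,2)
Op 6: place BK@(0,2)
Op 7: place BQ@(0,0)
Per-piece attacks for W:
  WR@(1,2): attacks (1,3) (1,1) (1,0) (2,2) (3,2) (4,2) (0,2) [ray(0,1) blocked at (1,3); ray(1,0) blocked at (4,2); ray(-1,0) blocked at (0,2)]
  WK@(1,3): attacks (1,4) (1,2) (2,3) (0,3) (2,4) (2,2) (0,4) (0,2)
  WB@(4,2): attacks (3,3) (2,4) (3,1) (2,0)
Union (16 distinct): (0,2) (0,3) (0,4) (1,0) (1,1) (1,2) (1,3) (1,4) (2,0) (2,2) (2,3) (2,4) (3,1) (3,2) (3,3) (4,2)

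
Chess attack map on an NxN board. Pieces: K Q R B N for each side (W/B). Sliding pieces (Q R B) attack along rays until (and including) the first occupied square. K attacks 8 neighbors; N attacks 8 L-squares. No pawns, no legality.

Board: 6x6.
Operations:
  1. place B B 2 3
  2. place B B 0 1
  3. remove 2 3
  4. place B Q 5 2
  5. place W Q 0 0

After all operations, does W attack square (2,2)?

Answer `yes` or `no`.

Answer: yes

Derivation:
Op 1: place BB@(2,3)
Op 2: place BB@(0,1)
Op 3: remove (2,3)
Op 4: place BQ@(5,2)
Op 5: place WQ@(0,0)
Per-piece attacks for W:
  WQ@(0,0): attacks (0,1) (1,0) (2,0) (3,0) (4,0) (5,0) (1,1) (2,2) (3,3) (4,4) (5,5) [ray(0,1) blocked at (0,1)]
W attacks (2,2): yes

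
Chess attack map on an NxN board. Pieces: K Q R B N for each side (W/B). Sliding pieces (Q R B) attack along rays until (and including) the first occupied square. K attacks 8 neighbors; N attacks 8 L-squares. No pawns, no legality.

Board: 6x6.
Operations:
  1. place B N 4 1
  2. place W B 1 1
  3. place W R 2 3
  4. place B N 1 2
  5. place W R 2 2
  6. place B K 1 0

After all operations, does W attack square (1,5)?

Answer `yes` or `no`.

Answer: no

Derivation:
Op 1: place BN@(4,1)
Op 2: place WB@(1,1)
Op 3: place WR@(2,3)
Op 4: place BN@(1,2)
Op 5: place WR@(2,2)
Op 6: place BK@(1,0)
Per-piece attacks for W:
  WB@(1,1): attacks (2,2) (2,0) (0,2) (0,0) [ray(1,1) blocked at (2,2)]
  WR@(2,2): attacks (2,3) (2,1) (2,0) (3,2) (4,2) (5,2) (1,2) [ray(0,1) blocked at (2,3); ray(-1,0) blocked at (1,2)]
  WR@(2,3): attacks (2,4) (2,5) (2,2) (3,3) (4,3) (5,3) (1,3) (0,3) [ray(0,-1) blocked at (2,2)]
W attacks (1,5): no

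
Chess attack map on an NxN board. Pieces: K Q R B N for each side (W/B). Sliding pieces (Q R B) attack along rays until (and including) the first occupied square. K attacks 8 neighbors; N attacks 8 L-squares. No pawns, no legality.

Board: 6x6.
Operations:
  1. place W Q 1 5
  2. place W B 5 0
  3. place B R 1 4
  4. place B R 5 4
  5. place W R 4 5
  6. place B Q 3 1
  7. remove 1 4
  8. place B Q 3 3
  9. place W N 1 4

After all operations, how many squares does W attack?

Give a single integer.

Answer: 19

Derivation:
Op 1: place WQ@(1,5)
Op 2: place WB@(5,0)
Op 3: place BR@(1,4)
Op 4: place BR@(5,4)
Op 5: place WR@(4,5)
Op 6: place BQ@(3,1)
Op 7: remove (1,4)
Op 8: place BQ@(3,3)
Op 9: place WN@(1,4)
Per-piece attacks for W:
  WN@(1,4): attacks (3,5) (2,2) (3,3) (0,2)
  WQ@(1,5): attacks (1,4) (2,5) (3,5) (4,5) (0,5) (2,4) (3,3) (0,4) [ray(0,-1) blocked at (1,4); ray(1,0) blocked at (4,5); ray(1,-1) blocked at (3,3)]
  WR@(4,5): attacks (4,4) (4,3) (4,2) (4,1) (4,0) (5,5) (3,5) (2,5) (1,5) [ray(-1,0) blocked at (1,5)]
  WB@(5,0): attacks (4,1) (3,2) (2,3) (1,4) [ray(-1,1) blocked at (1,4)]
Union (19 distinct): (0,2) (0,4) (0,5) (1,4) (1,5) (2,2) (2,3) (2,4) (2,5) (3,2) (3,3) (3,5) (4,0) (4,1) (4,2) (4,3) (4,4) (4,5) (5,5)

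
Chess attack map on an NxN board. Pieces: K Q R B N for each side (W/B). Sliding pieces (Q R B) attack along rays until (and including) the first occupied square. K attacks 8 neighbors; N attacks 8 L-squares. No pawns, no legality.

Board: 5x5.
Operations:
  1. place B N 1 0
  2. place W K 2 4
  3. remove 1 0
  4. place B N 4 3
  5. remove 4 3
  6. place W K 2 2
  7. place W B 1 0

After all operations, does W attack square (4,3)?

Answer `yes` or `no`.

Answer: yes

Derivation:
Op 1: place BN@(1,0)
Op 2: place WK@(2,4)
Op 3: remove (1,0)
Op 4: place BN@(4,3)
Op 5: remove (4,3)
Op 6: place WK@(2,2)
Op 7: place WB@(1,0)
Per-piece attacks for W:
  WB@(1,0): attacks (2,1) (3,2) (4,3) (0,1)
  WK@(2,2): attacks (2,3) (2,1) (3,2) (1,2) (3,3) (3,1) (1,3) (1,1)
  WK@(2,4): attacks (2,3) (3,4) (1,4) (3,3) (1,3)
W attacks (4,3): yes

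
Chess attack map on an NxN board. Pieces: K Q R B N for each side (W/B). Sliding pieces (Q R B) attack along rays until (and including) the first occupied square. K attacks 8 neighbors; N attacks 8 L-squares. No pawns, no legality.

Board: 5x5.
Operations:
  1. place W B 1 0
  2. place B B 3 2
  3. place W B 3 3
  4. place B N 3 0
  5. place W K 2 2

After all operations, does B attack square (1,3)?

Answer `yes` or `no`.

Op 1: place WB@(1,0)
Op 2: place BB@(3,2)
Op 3: place WB@(3,3)
Op 4: place BN@(3,0)
Op 5: place WK@(2,2)
Per-piece attacks for B:
  BN@(3,0): attacks (4,2) (2,2) (1,1)
  BB@(3,2): attacks (4,3) (4,1) (2,3) (1,4) (2,1) (1,0) [ray(-1,-1) blocked at (1,0)]
B attacks (1,3): no

Answer: no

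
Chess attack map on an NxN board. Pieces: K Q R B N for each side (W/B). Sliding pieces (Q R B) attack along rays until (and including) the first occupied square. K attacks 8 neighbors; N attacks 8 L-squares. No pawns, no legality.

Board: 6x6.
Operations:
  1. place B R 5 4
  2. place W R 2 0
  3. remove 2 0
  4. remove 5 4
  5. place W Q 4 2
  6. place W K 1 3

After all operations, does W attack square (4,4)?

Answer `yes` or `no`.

Answer: yes

Derivation:
Op 1: place BR@(5,4)
Op 2: place WR@(2,0)
Op 3: remove (2,0)
Op 4: remove (5,4)
Op 5: place WQ@(4,2)
Op 6: place WK@(1,3)
Per-piece attacks for W:
  WK@(1,3): attacks (1,4) (1,2) (2,3) (0,3) (2,4) (2,2) (0,4) (0,2)
  WQ@(4,2): attacks (4,3) (4,4) (4,5) (4,1) (4,0) (5,2) (3,2) (2,2) (1,2) (0,2) (5,3) (5,1) (3,3) (2,4) (1,5) (3,1) (2,0)
W attacks (4,4): yes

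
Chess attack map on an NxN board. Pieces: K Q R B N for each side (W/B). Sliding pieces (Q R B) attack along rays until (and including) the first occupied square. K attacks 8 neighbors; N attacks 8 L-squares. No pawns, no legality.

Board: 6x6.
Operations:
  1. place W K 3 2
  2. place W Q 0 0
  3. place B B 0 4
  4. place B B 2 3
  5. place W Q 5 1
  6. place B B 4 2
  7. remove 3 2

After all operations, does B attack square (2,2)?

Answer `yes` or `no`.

Answer: yes

Derivation:
Op 1: place WK@(3,2)
Op 2: place WQ@(0,0)
Op 3: place BB@(0,4)
Op 4: place BB@(2,3)
Op 5: place WQ@(5,1)
Op 6: place BB@(4,2)
Op 7: remove (3,2)
Per-piece attacks for B:
  BB@(0,4): attacks (1,5) (1,3) (2,2) (3,1) (4,0)
  BB@(2,3): attacks (3,4) (4,5) (3,2) (4,1) (5,0) (1,4) (0,5) (1,2) (0,1)
  BB@(4,2): attacks (5,3) (5,1) (3,3) (2,4) (1,5) (3,1) (2,0) [ray(1,-1) blocked at (5,1)]
B attacks (2,2): yes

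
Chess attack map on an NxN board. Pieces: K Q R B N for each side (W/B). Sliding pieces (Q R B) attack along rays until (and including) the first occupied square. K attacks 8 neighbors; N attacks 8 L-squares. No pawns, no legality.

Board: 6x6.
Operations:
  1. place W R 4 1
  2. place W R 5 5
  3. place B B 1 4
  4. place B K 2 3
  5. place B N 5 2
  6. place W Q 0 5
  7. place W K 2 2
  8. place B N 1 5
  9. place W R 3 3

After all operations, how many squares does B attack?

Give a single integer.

Answer: 15

Derivation:
Op 1: place WR@(4,1)
Op 2: place WR@(5,5)
Op 3: place BB@(1,4)
Op 4: place BK@(2,3)
Op 5: place BN@(5,2)
Op 6: place WQ@(0,5)
Op 7: place WK@(2,2)
Op 8: place BN@(1,5)
Op 9: place WR@(3,3)
Per-piece attacks for B:
  BB@(1,4): attacks (2,5) (2,3) (0,5) (0,3) [ray(1,-1) blocked at (2,3); ray(-1,1) blocked at (0,5)]
  BN@(1,5): attacks (2,3) (3,4) (0,3)
  BK@(2,3): attacks (2,4) (2,2) (3,3) (1,3) (3,4) (3,2) (1,4) (1,2)
  BN@(5,2): attacks (4,4) (3,3) (4,0) (3,1)
Union (15 distinct): (0,3) (0,5) (1,2) (1,3) (1,4) (2,2) (2,3) (2,4) (2,5) (3,1) (3,2) (3,3) (3,4) (4,0) (4,4)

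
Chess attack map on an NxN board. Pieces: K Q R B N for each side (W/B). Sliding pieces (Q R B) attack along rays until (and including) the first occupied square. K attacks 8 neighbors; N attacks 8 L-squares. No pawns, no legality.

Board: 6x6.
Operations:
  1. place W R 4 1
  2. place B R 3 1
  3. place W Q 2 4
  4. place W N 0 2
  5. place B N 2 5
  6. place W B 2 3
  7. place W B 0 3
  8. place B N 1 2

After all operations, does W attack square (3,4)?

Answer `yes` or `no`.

Answer: yes

Derivation:
Op 1: place WR@(4,1)
Op 2: place BR@(3,1)
Op 3: place WQ@(2,4)
Op 4: place WN@(0,2)
Op 5: place BN@(2,5)
Op 6: place WB@(2,3)
Op 7: place WB@(0,3)
Op 8: place BN@(1,2)
Per-piece attacks for W:
  WN@(0,2): attacks (1,4) (2,3) (1,0) (2,1)
  WB@(0,3): attacks (1,4) (2,5) (1,2) [ray(1,1) blocked at (2,5); ray(1,-1) blocked at (1,2)]
  WB@(2,3): attacks (3,4) (4,5) (3,2) (4,1) (1,4) (0,5) (1,2) [ray(1,-1) blocked at (4,1); ray(-1,-1) blocked at (1,2)]
  WQ@(2,4): attacks (2,5) (2,3) (3,4) (4,4) (5,4) (1,4) (0,4) (3,5) (3,3) (4,2) (5,1) (1,5) (1,3) (0,2) [ray(0,1) blocked at (2,5); ray(0,-1) blocked at (2,3); ray(-1,-1) blocked at (0,2)]
  WR@(4,1): attacks (4,2) (4,3) (4,4) (4,5) (4,0) (5,1) (3,1) [ray(-1,0) blocked at (3,1)]
W attacks (3,4): yes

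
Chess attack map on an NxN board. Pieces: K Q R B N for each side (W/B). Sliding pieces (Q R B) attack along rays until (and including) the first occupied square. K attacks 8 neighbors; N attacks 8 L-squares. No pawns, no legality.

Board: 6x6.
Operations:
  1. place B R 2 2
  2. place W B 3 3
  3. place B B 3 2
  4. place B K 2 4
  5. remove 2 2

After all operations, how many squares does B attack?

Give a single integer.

Op 1: place BR@(2,2)
Op 2: place WB@(3,3)
Op 3: place BB@(3,2)
Op 4: place BK@(2,4)
Op 5: remove (2,2)
Per-piece attacks for B:
  BK@(2,4): attacks (2,5) (2,3) (3,4) (1,4) (3,5) (3,3) (1,5) (1,3)
  BB@(3,2): attacks (4,3) (5,4) (4,1) (5,0) (2,3) (1,4) (0,5) (2,1) (1,0)
Union (15 distinct): (0,5) (1,0) (1,3) (1,4) (1,5) (2,1) (2,3) (2,5) (3,3) (3,4) (3,5) (4,1) (4,3) (5,0) (5,4)

Answer: 15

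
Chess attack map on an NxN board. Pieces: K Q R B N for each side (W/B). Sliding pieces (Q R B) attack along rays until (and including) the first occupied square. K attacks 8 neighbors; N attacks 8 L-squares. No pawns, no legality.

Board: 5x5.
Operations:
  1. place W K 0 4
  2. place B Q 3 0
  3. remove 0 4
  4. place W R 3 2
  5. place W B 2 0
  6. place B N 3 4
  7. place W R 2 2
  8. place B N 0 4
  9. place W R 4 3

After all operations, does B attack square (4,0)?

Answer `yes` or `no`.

Op 1: place WK@(0,4)
Op 2: place BQ@(3,0)
Op 3: remove (0,4)
Op 4: place WR@(3,2)
Op 5: place WB@(2,0)
Op 6: place BN@(3,4)
Op 7: place WR@(2,2)
Op 8: place BN@(0,4)
Op 9: place WR@(4,3)
Per-piece attacks for B:
  BN@(0,4): attacks (1,2) (2,3)
  BQ@(3,0): attacks (3,1) (3,2) (4,0) (2,0) (4,1) (2,1) (1,2) (0,3) [ray(0,1) blocked at (3,2); ray(-1,0) blocked at (2,0)]
  BN@(3,4): attacks (4,2) (2,2) (1,3)
B attacks (4,0): yes

Answer: yes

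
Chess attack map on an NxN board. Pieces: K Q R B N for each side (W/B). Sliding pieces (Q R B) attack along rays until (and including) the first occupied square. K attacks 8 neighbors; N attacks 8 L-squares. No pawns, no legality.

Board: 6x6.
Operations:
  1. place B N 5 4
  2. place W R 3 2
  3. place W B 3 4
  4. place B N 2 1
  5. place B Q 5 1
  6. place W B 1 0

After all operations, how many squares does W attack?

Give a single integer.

Answer: 15

Derivation:
Op 1: place BN@(5,4)
Op 2: place WR@(3,2)
Op 3: place WB@(3,4)
Op 4: place BN@(2,1)
Op 5: place BQ@(5,1)
Op 6: place WB@(1,0)
Per-piece attacks for W:
  WB@(1,0): attacks (2,1) (0,1) [ray(1,1) blocked at (2,1)]
  WR@(3,2): attacks (3,3) (3,4) (3,1) (3,0) (4,2) (5,2) (2,2) (1,2) (0,2) [ray(0,1) blocked at (3,4)]
  WB@(3,4): attacks (4,5) (4,3) (5,2) (2,5) (2,3) (1,2) (0,1)
Union (15 distinct): (0,1) (0,2) (1,2) (2,1) (2,2) (2,3) (2,5) (3,0) (3,1) (3,3) (3,4) (4,2) (4,3) (4,5) (5,2)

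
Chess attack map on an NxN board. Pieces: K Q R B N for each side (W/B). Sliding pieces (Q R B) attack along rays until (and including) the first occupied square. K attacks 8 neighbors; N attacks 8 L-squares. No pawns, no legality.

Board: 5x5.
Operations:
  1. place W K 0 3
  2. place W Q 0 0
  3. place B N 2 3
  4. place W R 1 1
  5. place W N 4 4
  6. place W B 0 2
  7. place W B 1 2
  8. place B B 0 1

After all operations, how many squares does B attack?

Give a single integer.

Answer: 8

Derivation:
Op 1: place WK@(0,3)
Op 2: place WQ@(0,0)
Op 3: place BN@(2,3)
Op 4: place WR@(1,1)
Op 5: place WN@(4,4)
Op 6: place WB@(0,2)
Op 7: place WB@(1,2)
Op 8: place BB@(0,1)
Per-piece attacks for B:
  BB@(0,1): attacks (1,2) (1,0) [ray(1,1) blocked at (1,2)]
  BN@(2,3): attacks (4,4) (0,4) (3,1) (4,2) (1,1) (0,2)
Union (8 distinct): (0,2) (0,4) (1,0) (1,1) (1,2) (3,1) (4,2) (4,4)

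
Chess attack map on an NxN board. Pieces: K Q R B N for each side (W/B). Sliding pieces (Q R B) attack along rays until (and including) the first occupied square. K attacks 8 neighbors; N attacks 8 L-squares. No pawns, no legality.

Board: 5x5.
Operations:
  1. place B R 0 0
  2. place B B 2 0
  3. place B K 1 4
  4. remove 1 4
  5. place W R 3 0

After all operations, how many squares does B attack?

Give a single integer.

Op 1: place BR@(0,0)
Op 2: place BB@(2,0)
Op 3: place BK@(1,4)
Op 4: remove (1,4)
Op 5: place WR@(3,0)
Per-piece attacks for B:
  BR@(0,0): attacks (0,1) (0,2) (0,3) (0,4) (1,0) (2,0) [ray(1,0) blocked at (2,0)]
  BB@(2,0): attacks (3,1) (4,2) (1,1) (0,2)
Union (9 distinct): (0,1) (0,2) (0,3) (0,4) (1,0) (1,1) (2,0) (3,1) (4,2)

Answer: 9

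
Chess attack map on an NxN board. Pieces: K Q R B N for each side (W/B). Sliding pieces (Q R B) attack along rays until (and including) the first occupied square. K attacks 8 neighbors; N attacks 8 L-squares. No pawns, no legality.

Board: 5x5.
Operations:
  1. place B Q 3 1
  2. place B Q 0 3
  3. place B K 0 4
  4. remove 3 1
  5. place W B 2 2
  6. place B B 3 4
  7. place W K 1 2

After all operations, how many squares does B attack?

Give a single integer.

Op 1: place BQ@(3,1)
Op 2: place BQ@(0,3)
Op 3: place BK@(0,4)
Op 4: remove (3,1)
Op 5: place WB@(2,2)
Op 6: place BB@(3,4)
Op 7: place WK@(1,2)
Per-piece attacks for B:
  BQ@(0,3): attacks (0,4) (0,2) (0,1) (0,0) (1,3) (2,3) (3,3) (4,3) (1,4) (1,2) [ray(0,1) blocked at (0,4); ray(1,-1) blocked at (1,2)]
  BK@(0,4): attacks (0,3) (1,4) (1,3)
  BB@(3,4): attacks (4,3) (2,3) (1,2) [ray(-1,-1) blocked at (1,2)]
Union (11 distinct): (0,0) (0,1) (0,2) (0,3) (0,4) (1,2) (1,3) (1,4) (2,3) (3,3) (4,3)

Answer: 11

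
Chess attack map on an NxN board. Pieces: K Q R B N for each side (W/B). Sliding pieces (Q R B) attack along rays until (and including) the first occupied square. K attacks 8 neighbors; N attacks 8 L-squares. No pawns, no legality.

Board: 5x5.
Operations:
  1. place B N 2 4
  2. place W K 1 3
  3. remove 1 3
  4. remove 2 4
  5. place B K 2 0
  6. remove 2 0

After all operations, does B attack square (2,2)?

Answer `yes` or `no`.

Op 1: place BN@(2,4)
Op 2: place WK@(1,3)
Op 3: remove (1,3)
Op 4: remove (2,4)
Op 5: place BK@(2,0)
Op 6: remove (2,0)
Per-piece attacks for B:
B attacks (2,2): no

Answer: no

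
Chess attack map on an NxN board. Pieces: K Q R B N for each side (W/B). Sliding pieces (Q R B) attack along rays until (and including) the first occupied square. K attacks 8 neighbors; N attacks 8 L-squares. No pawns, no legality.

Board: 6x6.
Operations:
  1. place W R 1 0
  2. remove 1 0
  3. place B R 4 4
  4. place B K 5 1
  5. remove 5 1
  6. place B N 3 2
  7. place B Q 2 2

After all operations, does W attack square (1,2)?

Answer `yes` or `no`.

Op 1: place WR@(1,0)
Op 2: remove (1,0)
Op 3: place BR@(4,4)
Op 4: place BK@(5,1)
Op 5: remove (5,1)
Op 6: place BN@(3,2)
Op 7: place BQ@(2,2)
Per-piece attacks for W:
W attacks (1,2): no

Answer: no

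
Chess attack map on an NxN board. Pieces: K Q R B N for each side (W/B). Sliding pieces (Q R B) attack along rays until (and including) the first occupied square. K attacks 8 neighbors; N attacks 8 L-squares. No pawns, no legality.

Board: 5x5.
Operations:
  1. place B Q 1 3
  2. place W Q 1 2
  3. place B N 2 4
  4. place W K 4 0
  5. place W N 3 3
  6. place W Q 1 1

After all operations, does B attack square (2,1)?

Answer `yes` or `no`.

Op 1: place BQ@(1,3)
Op 2: place WQ@(1,2)
Op 3: place BN@(2,4)
Op 4: place WK@(4,0)
Op 5: place WN@(3,3)
Op 6: place WQ@(1,1)
Per-piece attacks for B:
  BQ@(1,3): attacks (1,4) (1,2) (2,3) (3,3) (0,3) (2,4) (2,2) (3,1) (4,0) (0,4) (0,2) [ray(0,-1) blocked at (1,2); ray(1,0) blocked at (3,3); ray(1,1) blocked at (2,4); ray(1,-1) blocked at (4,0)]
  BN@(2,4): attacks (3,2) (4,3) (1,2) (0,3)
B attacks (2,1): no

Answer: no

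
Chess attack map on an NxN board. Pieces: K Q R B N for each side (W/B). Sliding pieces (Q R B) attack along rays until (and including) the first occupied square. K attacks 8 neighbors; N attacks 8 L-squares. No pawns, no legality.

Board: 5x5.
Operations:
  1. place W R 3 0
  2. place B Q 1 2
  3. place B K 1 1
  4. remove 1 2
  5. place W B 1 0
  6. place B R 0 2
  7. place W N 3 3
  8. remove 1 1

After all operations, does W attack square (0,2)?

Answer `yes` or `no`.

Answer: no

Derivation:
Op 1: place WR@(3,0)
Op 2: place BQ@(1,2)
Op 3: place BK@(1,1)
Op 4: remove (1,2)
Op 5: place WB@(1,0)
Op 6: place BR@(0,2)
Op 7: place WN@(3,3)
Op 8: remove (1,1)
Per-piece attacks for W:
  WB@(1,0): attacks (2,1) (3,2) (4,3) (0,1)
  WR@(3,0): attacks (3,1) (3,2) (3,3) (4,0) (2,0) (1,0) [ray(0,1) blocked at (3,3); ray(-1,0) blocked at (1,0)]
  WN@(3,3): attacks (1,4) (4,1) (2,1) (1,2)
W attacks (0,2): no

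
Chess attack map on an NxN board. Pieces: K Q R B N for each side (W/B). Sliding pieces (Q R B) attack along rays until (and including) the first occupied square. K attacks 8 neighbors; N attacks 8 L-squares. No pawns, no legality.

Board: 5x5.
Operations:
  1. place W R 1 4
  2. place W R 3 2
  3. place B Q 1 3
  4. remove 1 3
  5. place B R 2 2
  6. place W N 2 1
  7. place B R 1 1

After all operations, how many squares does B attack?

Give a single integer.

Answer: 10

Derivation:
Op 1: place WR@(1,4)
Op 2: place WR@(3,2)
Op 3: place BQ@(1,3)
Op 4: remove (1,3)
Op 5: place BR@(2,2)
Op 6: place WN@(2,1)
Op 7: place BR@(1,1)
Per-piece attacks for B:
  BR@(1,1): attacks (1,2) (1,3) (1,4) (1,0) (2,1) (0,1) [ray(0,1) blocked at (1,4); ray(1,0) blocked at (2,1)]
  BR@(2,2): attacks (2,3) (2,4) (2,1) (3,2) (1,2) (0,2) [ray(0,-1) blocked at (2,1); ray(1,0) blocked at (3,2)]
Union (10 distinct): (0,1) (0,2) (1,0) (1,2) (1,3) (1,4) (2,1) (2,3) (2,4) (3,2)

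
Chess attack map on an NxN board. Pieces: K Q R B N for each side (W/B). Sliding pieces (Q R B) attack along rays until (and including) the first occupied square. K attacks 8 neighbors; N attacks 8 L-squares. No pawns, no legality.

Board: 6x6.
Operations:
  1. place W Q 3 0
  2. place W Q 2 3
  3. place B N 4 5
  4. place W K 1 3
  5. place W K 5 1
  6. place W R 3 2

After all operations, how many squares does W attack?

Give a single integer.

Answer: 30

Derivation:
Op 1: place WQ@(3,0)
Op 2: place WQ@(2,3)
Op 3: place BN@(4,5)
Op 4: place WK@(1,3)
Op 5: place WK@(5,1)
Op 6: place WR@(3,2)
Per-piece attacks for W:
  WK@(1,3): attacks (1,4) (1,2) (2,3) (0,3) (2,4) (2,2) (0,4) (0,2)
  WQ@(2,3): attacks (2,4) (2,5) (2,2) (2,1) (2,0) (3,3) (4,3) (5,3) (1,3) (3,4) (4,5) (3,2) (1,4) (0,5) (1,2) (0,1) [ray(-1,0) blocked at (1,3); ray(1,1) blocked at (4,5); ray(1,-1) blocked at (3,2)]
  WQ@(3,0): attacks (3,1) (3,2) (4,0) (5,0) (2,0) (1,0) (0,0) (4,1) (5,2) (2,1) (1,2) (0,3) [ray(0,1) blocked at (3,2)]
  WR@(3,2): attacks (3,3) (3,4) (3,5) (3,1) (3,0) (4,2) (5,2) (2,2) (1,2) (0,2) [ray(0,-1) blocked at (3,0)]
  WK@(5,1): attacks (5,2) (5,0) (4,1) (4,2) (4,0)
Union (30 distinct): (0,0) (0,1) (0,2) (0,3) (0,4) (0,5) (1,0) (1,2) (1,3) (1,4) (2,0) (2,1) (2,2) (2,3) (2,4) (2,5) (3,0) (3,1) (3,2) (3,3) (3,4) (3,5) (4,0) (4,1) (4,2) (4,3) (4,5) (5,0) (5,2) (5,3)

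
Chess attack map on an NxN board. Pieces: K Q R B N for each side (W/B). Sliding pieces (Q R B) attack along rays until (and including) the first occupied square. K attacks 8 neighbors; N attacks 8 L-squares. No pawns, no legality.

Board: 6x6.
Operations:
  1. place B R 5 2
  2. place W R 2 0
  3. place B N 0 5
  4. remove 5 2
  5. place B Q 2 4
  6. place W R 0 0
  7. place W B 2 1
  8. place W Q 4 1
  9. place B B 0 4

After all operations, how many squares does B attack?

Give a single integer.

Op 1: place BR@(5,2)
Op 2: place WR@(2,0)
Op 3: place BN@(0,5)
Op 4: remove (5,2)
Op 5: place BQ@(2,4)
Op 6: place WR@(0,0)
Op 7: place WB@(2,1)
Op 8: place WQ@(4,1)
Op 9: place BB@(0,4)
Per-piece attacks for B:
  BB@(0,4): attacks (1,5) (1,3) (2,2) (3,1) (4,0)
  BN@(0,5): attacks (1,3) (2,4)
  BQ@(2,4): attacks (2,5) (2,3) (2,2) (2,1) (3,4) (4,4) (5,4) (1,4) (0,4) (3,5) (3,3) (4,2) (5,1) (1,5) (1,3) (0,2) [ray(0,-1) blocked at (2,1); ray(-1,0) blocked at (0,4)]
Union (19 distinct): (0,2) (0,4) (1,3) (1,4) (1,5) (2,1) (2,2) (2,3) (2,4) (2,5) (3,1) (3,3) (3,4) (3,5) (4,0) (4,2) (4,4) (5,1) (5,4)

Answer: 19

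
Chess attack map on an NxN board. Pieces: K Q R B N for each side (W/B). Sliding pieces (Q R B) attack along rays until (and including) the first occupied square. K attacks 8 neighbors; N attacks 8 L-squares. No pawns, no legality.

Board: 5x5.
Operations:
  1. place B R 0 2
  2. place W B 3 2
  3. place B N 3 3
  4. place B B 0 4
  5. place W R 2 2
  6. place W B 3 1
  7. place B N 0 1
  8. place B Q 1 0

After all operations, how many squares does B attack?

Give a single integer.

Op 1: place BR@(0,2)
Op 2: place WB@(3,2)
Op 3: place BN@(3,3)
Op 4: place BB@(0,4)
Op 5: place WR@(2,2)
Op 6: place WB@(3,1)
Op 7: place BN@(0,1)
Op 8: place BQ@(1,0)
Per-piece attacks for B:
  BN@(0,1): attacks (1,3) (2,2) (2,0)
  BR@(0,2): attacks (0,3) (0,4) (0,1) (1,2) (2,2) [ray(0,1) blocked at (0,4); ray(0,-1) blocked at (0,1); ray(1,0) blocked at (2,2)]
  BB@(0,4): attacks (1,3) (2,2) [ray(1,-1) blocked at (2,2)]
  BQ@(1,0): attacks (1,1) (1,2) (1,3) (1,4) (2,0) (3,0) (4,0) (0,0) (2,1) (3,2) (0,1) [ray(1,1) blocked at (3,2); ray(-1,1) blocked at (0,1)]
  BN@(3,3): attacks (1,4) (4,1) (2,1) (1,2)
Union (15 distinct): (0,0) (0,1) (0,3) (0,4) (1,1) (1,2) (1,3) (1,4) (2,0) (2,1) (2,2) (3,0) (3,2) (4,0) (4,1)

Answer: 15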